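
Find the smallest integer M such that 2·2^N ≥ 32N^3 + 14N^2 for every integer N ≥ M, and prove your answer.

At N = 16: 131072 < 134656, so the inequality fails and M ≥ 17. We prove 2·2^N ≥ 32N^3 + 14N^2 for all N ≥ 17.
Base step (N = 17): 2·2^N = 262144 and 32N^3 + 14N^2 = 161262, so 262144 ≥ 161262.
For the inductive step, assume it holds for an arbitrary m ≥ 17, so 2·2^m ≥ 32m^3 + 14m^2.
Then 2·2^(m + 1) = 2·(2·2^m) ≥ 2·(32m^3 + 14m^2).
Also, for m ≥ 17 we have 2·(32m^3 + 14m^2) ≥ 32(m+1)^3 + 14(m+1)^2, since 2·(32m^3 + 14m^2) − (32(m+1)^3 + 14(m+1)^2) = 32m^3 - 82m^2 - 124m - 46, which is nonnegative for all m ≥ 17.
Combining, 2·2^(m + 1) ≥ 32(m+1)^3 + 14(m+1)^2.
Hence, by induction on N, the claim holds for every N ≥ 17.
Hence the smallest such M is 17.

M = 17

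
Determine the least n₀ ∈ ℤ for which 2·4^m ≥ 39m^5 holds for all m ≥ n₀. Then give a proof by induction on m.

n₀ = 11

At m = 10: 2097152 < 3900000, so the inequality fails and n₀ ≥ 11. We prove 2·4^m ≥ 39m^5 for all m ≥ 11.
Base step (m = 11): 2·4^m = 8388608 and 39m^5 = 6280989, so 8388608 ≥ 6280989.
Inductive step: suppose the statement holds for some k ≥ 11, so 2·4^k ≥ 39k^5.
Then 2·4^(k + 1) = 4·(2·4^k) ≥ 4·(39k^5).
Also, for k ≥ 11 we have 4·(39k^5) ≥ 39(k+1)^5, since 4 ≥ (1 + 1/k)^5 for all k ≥ 11.
Combining, 2·4^(k + 1) ≥ 39(k+1)^5.
By induction, the statement is established for all m ≥ 11.
Hence the smallest such n₀ is 11.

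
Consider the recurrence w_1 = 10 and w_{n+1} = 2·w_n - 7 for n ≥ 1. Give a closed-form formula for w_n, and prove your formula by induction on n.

Computing the first terms: w_1 = 10, w_2 = 13, w_3 = 19. This suggests w_n = 3·2^(n - 1) + 7.
When n = 1: the formula gives 10 = 10 = w_1.
Inductive step: suppose the statement holds for some p ≥ 1, so w_p = 3·2^(p - 1) + 7.
Then w_{p+1} = 2·w_p - 7 = 2·(3·2^(p - 1) + 7) - 7 = 3·2^p + 7 = 3·2^((p+1) - 1) + 7,
which is the claimed formula at n = p+1.
By induction, the statement is established for all n ≥ 1.

w_n = 3·2^(n - 1) + 7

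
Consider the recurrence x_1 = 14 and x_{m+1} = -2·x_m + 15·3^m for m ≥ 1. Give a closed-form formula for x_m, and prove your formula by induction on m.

Computing the first terms: x_1 = 14, x_2 = 17, x_3 = 101. This suggests x_m = 5(-2)^(m - 1) + 3^(m + 1).
When m = 1: the formula gives 14 = 14 = x_1.
Inductive step: suppose the statement holds for some j ≥ 1, so x_j = 5(-2)^(j - 1) + 3^(j + 1).
Then x_{j+1} = -2·x_j + 15·3^j = -2·(5(-2)^(j - 1) + 3^(j + 1)) + 15·3^j = 5(-2)^j + 3^(j + 2) = 5(-2)^((j+1) - 1) + 3^((j+1) + 1),
which is the claimed formula at m = j+1.
By induction, the statement is established for all m ≥ 1.

x_m = 5(-2)^(m - 1) + 3^(m + 1)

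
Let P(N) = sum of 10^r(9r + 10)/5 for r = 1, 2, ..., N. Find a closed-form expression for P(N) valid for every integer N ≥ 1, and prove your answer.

P(N) = 2·10^N(N + 1) - 2

We claim P(N) = 2·10^N(N + 1) - 2 for all N ≥ 1.
Base step (N = 1): P(1) = 38, and the closed form gives 38. They agree.
Suppose the result is true for N = r, so P(r) = 2·10^r(r + 1) - 2.
Then P(r+1) = P(r) + (10^r(18r + 38)) = (2·10^r(r + 1) - 2) + (10^r(18r + 38)).
Simplifying, P(r+1) = 20·10^r·r + 40·10^r - 2 = 2·10^(r+1)((r+1) + 1) - 2,
which is the closed form with N = r+1.
By the principle of mathematical induction, the result holds for all N ≥ 1.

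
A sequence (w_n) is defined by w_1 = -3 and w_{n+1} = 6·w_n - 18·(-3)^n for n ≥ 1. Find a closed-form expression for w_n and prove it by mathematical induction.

Computing the first terms: w_1 = -3, w_2 = 36, w_3 = 54. This suggests w_n = 2(-3)^n + 3·6^(n - 1).
Base case (n = 1): the formula gives -3 = -3 = w_1.
Suppose the result is true for n = j, so w_j = 2(-3)^j + 3·6^(j - 1).
Then w_{j+1} = 6·w_j - 18·(-3)^j = 6·(2(-3)^j + 3·6^(j - 1)) - 18·(-3)^j = 2(-3)^(j + 1) + 3·6^j = 2(-3)^(j+1) + 3·6^((j+1) - 1),
which is the claimed formula at n = j+1.
By the principle of mathematical induction, the result holds for all n ≥ 1.

w_n = 2(-3)^n + 3·6^(n - 1)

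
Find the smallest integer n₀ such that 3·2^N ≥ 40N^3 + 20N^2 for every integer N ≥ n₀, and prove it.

n₀ = 16

At N = 15: 98304 < 139500, so the inequality fails and n₀ ≥ 16. We prove 3·2^N ≥ 40N^3 + 20N^2 for all N ≥ 16.
Base step (N = 16): 3·2^N = 196608 and 40N^3 + 20N^2 = 168960, so 196608 ≥ 168960.
For the inductive step, assume it holds for an arbitrary j ≥ 16, so 3·2^j ≥ 40j^3 + 20j^2.
Then 3·2^(j + 1) = 2·(3·2^j) ≥ 2·(40j^3 + 20j^2).
Also, for j ≥ 16 we have 2·(40j^3 + 20j^2) ≥ 40(j+1)^3 + 20(j+1)^2, since 2·(40j^3 + 20j^2) − (40(j+1)^3 + 20(j+1)^2) = 40j^3 - 100j^2 - 160j - 60, which is nonnegative for all j ≥ 16.
Combining, 3·2^(j + 1) ≥ 40(j+1)^3 + 20(j+1)^2.
By induction, the statement is established for all N ≥ 16.
Hence the smallest such n₀ is 16.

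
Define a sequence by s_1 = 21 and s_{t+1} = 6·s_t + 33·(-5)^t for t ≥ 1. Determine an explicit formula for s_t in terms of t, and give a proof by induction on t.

s_t = -3(-5)^t + 6^t

Computing the first terms: s_1 = 21, s_2 = -39, s_3 = 591. This suggests s_t = -3(-5)^t + 6^t.
Base step (t = 1): the formula gives 21 = 21 = s_1.
For the inductive step, assume it holds for an arbitrary i ≥ 1, so s_i = -3(-5)^i + 6^i.
Then s_{i+1} = 6·s_i + 33·(-5)^i = 6·(-3(-5)^i + 6^i) + 33·(-5)^i = -3(-5)^(i + 1) + 6^(i + 1),
which is the claimed formula at t = i+1.
By the principle of mathematical induction, the result holds for all t ≥ 1.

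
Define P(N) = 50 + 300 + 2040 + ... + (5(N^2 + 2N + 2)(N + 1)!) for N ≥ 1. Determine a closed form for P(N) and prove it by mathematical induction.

We claim P(N) = (5N + 5)(N + 2)! - 10 for all N ≥ 1.
When N = 1: P(1) = 50, and the closed form gives 50. They agree.
Inductive step: suppose the statement holds for some p ≥ 1, so P(p) = (5p + 5)(p + 2)! - 10.
Then P(p+1) = P(p) + (5(p^2 + 4p + 5)(p + 2)!) = ((5p + 5)(p + 2)! - 10) + (5(p^2 + 4p + 5)(p + 2)!).
Simplifying, P(p+1) = (5(p+1) + 5)((p+1) + 2)! - 10,
which is the closed form with N = p+1.
By the principle of mathematical induction, the result holds for all N ≥ 1.

P(N) = (5N + 5)(N + 2)! - 10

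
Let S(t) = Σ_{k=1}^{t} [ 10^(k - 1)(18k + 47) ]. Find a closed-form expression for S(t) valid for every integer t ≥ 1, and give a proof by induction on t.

We claim S(t) = 10^t(2t + 5) - 5 for all t ≥ 1.
When t = 1: S(1) = 65, and the closed form gives 65. They agree.
Inductive step: assume the claim holds for t = k, so S(k) = 10^k(2k + 5) - 5.
Then S(k+1) = S(k) + (10^k(18k + 65)) = (10^k(2k + 5) - 5) + (10^k(18k + 65)).
Simplifying, S(k+1) = 20·10^k·k + 70·10^k - 5 = 10^(k+1)(2(k+1) + 5) - 5,
which is the closed form with t = k+1.
By the principle of mathematical induction, the result holds for all t ≥ 1.

S(t) = 10^t(2t + 5) - 5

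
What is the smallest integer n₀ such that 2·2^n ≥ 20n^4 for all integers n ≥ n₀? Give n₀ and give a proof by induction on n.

At n = 20: 2097152 < 3200000, so the inequality fails and n₀ ≥ 21. We prove 2·2^n ≥ 20n^4 for all n ≥ 21.
When n = 21: 2·2^n = 4194304 and 20n^4 = 3889620, so 4194304 ≥ 3889620.
Inductive step: suppose the statement holds for some m ≥ 21, so 2·2^m ≥ 20m^4.
Then 2·2^(m + 1) = 2·(2·2^m) ≥ 2·(20m^4).
Also, for m ≥ 21 we have 2·(20m^4) ≥ 20(m+1)^4, since 2 ≥ (1 + 1/m)^4 for all m ≥ 21.
Combining, 2·2^(m + 1) ≥ 20(m+1)^4.
Hence, by induction on n, the claim holds for every n ≥ 21.
Hence the smallest such n₀ is 21.

n₀ = 21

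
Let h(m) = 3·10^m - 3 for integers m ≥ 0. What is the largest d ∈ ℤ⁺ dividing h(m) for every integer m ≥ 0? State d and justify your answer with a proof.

Computing the first values: h(0) = 0 and h(1) = 27; gcd(0, 27) = 27, so d ≤ 27.
We prove 27 | 3·10^m - 3 for all m ≥ 0 by induction on m.
For the base case m = 0: h(0) = 0 = 27·(0), so 27 | h(0).
Suppose the result is true for m = r, i.e. 27 | h(r). Then
h(r+1) = 3·10^(r+1) - 3 = 10·(3·10^r - 3) + 27 = 10·h(r) + 27. The first term is divisible by 27 by the inductive hypothesis, and 27 is divisible by 27. Hence 27 | h(r+1).
By the principle of mathematical induction, the result holds for all m ≥ 0.
Therefore the largest such d is 27.

d = 27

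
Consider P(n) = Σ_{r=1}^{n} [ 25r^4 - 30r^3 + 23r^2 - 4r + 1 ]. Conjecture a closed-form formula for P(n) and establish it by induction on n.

P(n) = n(5n^4 + 5n^3 + n^2 + 2n + 2)

We claim P(n) = n(5n^4 + 5n^3 + n^2 + 2n + 2) for all n ≥ 1.
For the base case n = 1: P(1) = 15, and the closed form gives 15. They agree.
Inductive step: assume the claim holds for n = r, so P(r) = r(5r^4 + 5r^3 + r^2 + 2r + 2).
Then P(r+1) = P(r) + (25r^4 + 70r^3 + 83r^2 + 52r + 15) = (r(5r^4 + 5r^3 + r^2 + 2r + 2)) + (25r^4 + 70r^3 + 83r^2 + 52r + 15).
Simplifying, P(r+1) = (r + 1)(5r^4 + 25r^3 + 46r^2 + 39r + 15) = (r+1)(5(r+1)^4 + 5(r+1)^3 + (r+1)^2 + 2(r+1) + 2),
which is the closed form with n = r+1.
By the principle of mathematical induction, the result holds for all n ≥ 1.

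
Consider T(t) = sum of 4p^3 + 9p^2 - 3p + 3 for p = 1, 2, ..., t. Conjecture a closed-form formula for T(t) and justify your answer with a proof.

We claim T(t) = t(t^3 + 5t^2 + 4t + 3) for all t ≥ 1.
When t = 1: T(1) = 13, and the closed form gives 13. They agree.
For the inductive step, assume it holds for an arbitrary p ≥ 1, so T(p) = p(p^3 + 5p^2 + 4p + 3).
Then T(p+1) = T(p) + (4p^3 + 21p^2 + 27p + 13) = (p(p^3 + 5p^2 + 4p + 3)) + (4p^3 + 21p^2 + 27p + 13).
Simplifying, T(p+1) = (p + 1)(p^3 + 8p^2 + 17p + 13) = (p+1)((p+1)^3 + 5(p+1)^2 + 4(p+1) + 3),
which is the closed form with t = p+1.
Hence, by induction on t, the claim holds for every t ≥ 1.

T(t) = t(t^3 + 5t^2 + 4t + 3)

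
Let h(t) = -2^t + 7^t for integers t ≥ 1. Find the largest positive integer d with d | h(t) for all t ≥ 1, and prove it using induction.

d = 5

Computing the first values: h(1) = 5 and h(2) = 45; gcd(5, 45) = 5, so d ≤ 5.
We prove 5 | -2^t + 7^t for all t ≥ 1 by induction on t.
For the base case t = 1: h(1) = 5 = 5·(1), so 5 | h(1).
For the inductive step, assume it holds for an arbitrary r ≥ 1, i.e. 5 | h(r). Then
7^{r+1} − 2^{r+1} = 7·7^r − 2·2^r = 7·(7^r − 2^r) + (5)·2^r. The first term is divisible by 5 by the inductive hypothesis, and the second term (5)·2^r is divisible by 5 since 5 | 5. Hence 5 | h(r+1).
By the principle of mathematical induction, the result holds for all t ≥ 1.
Therefore the largest such d is 5.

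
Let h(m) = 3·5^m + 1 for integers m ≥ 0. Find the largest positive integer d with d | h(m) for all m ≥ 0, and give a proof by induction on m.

Computing the first values: h(0) = 4 and h(1) = 16; gcd(4, 16) = 4, so d ≤ 4.
We prove 4 | 3·5^m + 1 for all m ≥ 0 by induction on m.
When m = 0: h(0) = 4 = 4·(1), so 4 | h(0).
Suppose the result is true for m = r, i.e. 4 | h(r). Then
h(r+1) = 3·5^(r+1) + 1 = 5·(3·5^r + 1) - 4 = 5·h(r) - 4. The first term is divisible by 4 by the inductive hypothesis, and -4 is divisible by 4. Hence 4 | h(r+1).
By induction, the statement is established for all m ≥ 0.
Therefore the largest such d is 4.

d = 4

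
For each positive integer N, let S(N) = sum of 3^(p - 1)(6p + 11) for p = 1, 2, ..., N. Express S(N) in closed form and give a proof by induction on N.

S(N) = 3^N(3N + 4) - 4

We claim S(N) = 3^N(3N + 4) - 4 for all N ≥ 1.
When N = 1: S(1) = 17, and the closed form gives 17. They agree.
Suppose the result is true for N = p, so S(p) = 3^p(3p + 4) - 4.
Then S(p+1) = S(p) + (3^p(6p + 17)) = (3^p(3p + 4) - 4) + (3^p(6p + 17)).
Simplifying, S(p+1) = 9·3^p·p + 21·3^p - 4 = 3^(p+1)(3(p+1) + 4) - 4,
which is the closed form with N = p+1.
Hence, by induction on N, the claim holds for every N ≥ 1.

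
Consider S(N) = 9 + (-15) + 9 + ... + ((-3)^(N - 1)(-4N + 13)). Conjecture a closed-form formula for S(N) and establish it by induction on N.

We claim S(N) = (-3)^N(N - 3) + 3 for all N ≥ 1.
When N = 1: S(1) = 9, and the closed form gives 9. They agree.
Inductive step: suppose the statement holds for some k ≥ 1, so S(k) = (-3)^k(k - 3) + 3.
Then S(k+1) = S(k) + ((-3)^k(-4k + 9)) = ((-3)^k(k - 3) + 3) + ((-3)^k(-4k + 9)).
Simplifying, S(k+1) = -3(-3)^k·k + 6(-3)^k + 3 = (-3)^(k+1)((k+1) - 3) + 3,
which is the closed form with N = k+1.
By induction, the statement is established for all N ≥ 1.

S(N) = (-3)^N(N - 3) + 3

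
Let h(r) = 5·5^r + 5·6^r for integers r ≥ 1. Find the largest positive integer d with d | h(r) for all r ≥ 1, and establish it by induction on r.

d = 5

Computing the first values: h(1) = 55 and h(2) = 305; gcd(55, 305) = 5, so d ≤ 5.
We prove 5 | 5·5^r + 5·6^r for all r ≥ 1 by induction on r.
For the base case r = 1: h(1) = 55 = 5·(11), so 5 | h(1).
Inductive step: assume the claim holds for r = k, i.e. 5 | h(k). Then
h(k+1) − 6·h(k) = (5·5^(k+1) + 5·6^(k+1)) − 6·(5·5^k + 5·6^k) = (5)·5^k·(5 − 6) = (-5)·5^k. Since 5 | h(k) by the inductive hypothesis, 5 | 6·h(k); and 5 | -5 since -5 = 5·-1. Therefore 5 | h(k+1).
Hence, by induction on r, the claim holds for every r ≥ 1.
Therefore the largest such d is 5.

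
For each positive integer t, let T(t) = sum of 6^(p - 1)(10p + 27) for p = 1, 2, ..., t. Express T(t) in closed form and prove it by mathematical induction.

T(t) = 6^t(2t + 5) - 5

We claim T(t) = 6^t(2t + 5) - 5 for all t ≥ 1.
When t = 1: T(1) = 37, and the closed form gives 37. They agree.
Inductive step: assume the claim holds for t = p, so T(p) = 6^p(2p + 5) - 5.
Then T(p+1) = T(p) + (6^p(10p + 37)) = (6^p(2p + 5) - 5) + (6^p(10p + 37)).
Simplifying, T(p+1) = 12·6^p·p + 42·6^p - 5 = 6^(p+1)(2(p+1) + 5) - 5,
which is the closed form with t = p+1.
By induction, the statement is established for all t ≥ 1.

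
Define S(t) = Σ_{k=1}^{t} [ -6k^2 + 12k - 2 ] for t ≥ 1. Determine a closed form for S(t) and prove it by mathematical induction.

We claim S(t) = -t(2t^2 - 3t - 3) for all t ≥ 1.
Base case (t = 1): S(1) = 4, and the closed form gives 4. They agree.
For the inductive step, assume it holds for an arbitrary k ≥ 1, so S(k) = k(-2k^2 + 3k + 3).
Then S(k+1) = S(k) + (-6k^2 + 4) = (k(-2k^2 + 3k + 3)) + (-6k^2 + 4).
Simplifying, S(k+1) = -(k + 1)(2k^2 + k - 4) = -(k+1)(2(k+1)^2 - 3(k+1) - 3),
which is the closed form with t = k+1.
By induction, the statement is established for all t ≥ 1.

S(t) = -t(2t^2 - 3t - 3)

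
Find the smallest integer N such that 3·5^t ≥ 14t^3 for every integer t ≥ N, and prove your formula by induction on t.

At t = 3: 375 < 378, so the inequality fails and N ≥ 4. We prove 3·5^t ≥ 14t^3 for all t ≥ 4.
Base step (t = 4): 3·5^t = 1875 and 14t^3 = 896, so 1875 ≥ 896.
Inductive step: suppose the statement holds for some j ≥ 4, so 3·5^j ≥ 14j^3.
Then 3·5^(j + 1) = 5·(3·5^j) ≥ 5·(14j^3).
Also, for j ≥ 4 we have 5·(14j^3) ≥ 14(j+1)^3, since 5 ≥ (1 + 1/j)^3 for all j ≥ 4.
Combining, 3·5^(j + 1) ≥ 14(j+1)^3.
This completes the induction.
Hence the smallest such N is 4.

N = 4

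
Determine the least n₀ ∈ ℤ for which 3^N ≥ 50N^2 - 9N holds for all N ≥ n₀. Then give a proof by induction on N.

n₀ = 8

At N = 7: 2187 < 2387, so the inequality fails and n₀ ≥ 8. We prove 3^N ≥ 50N^2 - 9N for all N ≥ 8.
For the base case N = 8: 3^N = 6561 and 50N^2 - 9N = 3128, so 6561 ≥ 3128.
Inductive step: suppose the statement holds for some j ≥ 8, so 3^j ≥ 50j^2 - 9j.
Then 3^(j + 1) = 3·(3^j) ≥ 3·(50j^2 - 9j).
Also, for j ≥ 8 we have 3·(50j^2 - 9j) ≥ 50(j+1)^2 - 9(j+1), since 3·(50j^2 - 9j) − (50(j+1)^2 - 9(j+1)) = 100j^2 - 118j - 41, which is nonnegative for all j ≥ 8.
Combining, 3^(j + 1) ≥ 50(j+1)^2 - 9(j+1).
This completes the induction.
Hence the smallest such n₀ is 8.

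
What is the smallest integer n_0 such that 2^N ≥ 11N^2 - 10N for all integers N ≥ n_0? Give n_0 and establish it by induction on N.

At N = 9: 512 < 801, so the inequality fails and n_0 ≥ 10. We prove 2^N ≥ 11N^2 - 10N for all N ≥ 10.
For the base case N = 10: 2^N = 1024 and 11N^2 - 10N = 1000, so 1024 ≥ 1000.
Suppose the result is true for N = i, so 2^i ≥ 11i^2 - 10i.
Then 2^(i + 1) = 2·(2^i) ≥ 2·(11i^2 - 10i).
Also, for i ≥ 10 we have 2·(11i^2 - 10i) ≥ 11(i+1)^2 - 10(i+1), since 2·(11i^2 - 10i) − (11(i+1)^2 - 10(i+1)) = 11i^2 - 32i - 1, which is nonnegative for all i ≥ 10.
Combining, 2^(i + 1) ≥ 11(i+1)^2 - 10(i+1).
This completes the induction.
Hence the smallest such n_0 is 10.

n_0 = 10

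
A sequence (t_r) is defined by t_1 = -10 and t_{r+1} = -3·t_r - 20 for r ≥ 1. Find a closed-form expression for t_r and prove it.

Computing the first terms: t_1 = -10, t_2 = 10, t_3 = -50. This suggests t_r = -5(-3)^(r - 1) - 5.
For the base case r = 1: the formula gives -10 = -10 = t_1.
Inductive step: suppose the statement holds for some p ≥ 1, so t_p = -5(-3)^(p - 1) - 5.
Then t_{p+1} = -3·t_p - 20 = -3·(-5(-3)^(p - 1) - 5) - 20 = -5(-3)^p - 5 = -5(-3)^((p+1) - 1) - 5,
which is the claimed formula at r = p+1.
Hence, by induction on r, the claim holds for every r ≥ 1.

t_r = -5(-3)^(r - 1) - 5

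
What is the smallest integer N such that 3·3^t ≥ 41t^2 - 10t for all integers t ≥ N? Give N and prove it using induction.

At t = 5: 729 < 975, so the inequality fails and N ≥ 6. We prove 3·3^t ≥ 41t^2 - 10t for all t ≥ 6.
When t = 6: 3·3^t = 2187 and 41t^2 - 10t = 1416, so 2187 ≥ 1416.
For the inductive step, assume it holds for an arbitrary k ≥ 6, so 3·3^k ≥ 41k^2 - 10k.
Then 3·3^(k + 1) = 3·(3·3^k) ≥ 3·(41k^2 - 10k).
Also, for k ≥ 6 we have 3·(41k^2 - 10k) ≥ 41(k+1)^2 - 10(k+1), since 3·(41k^2 - 10k) − (41(k+1)^2 - 10(k+1)) = 82k^2 - 102k - 31, which is nonnegative for all k ≥ 6.
Combining, 3·3^(k + 1) ≥ 41(k+1)^2 - 10(k+1).
Hence, by induction on t, the claim holds for every t ≥ 6.
Hence the smallest such N is 6.

N = 6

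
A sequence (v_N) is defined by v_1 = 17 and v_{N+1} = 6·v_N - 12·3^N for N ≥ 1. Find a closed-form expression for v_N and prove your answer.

Computing the first terms: v_1 = 17, v_2 = 66, v_3 = 288. This suggests v_N = 4·3^N + 5·6^(N - 1).
Base step (N = 1): the formula gives 17 = 17 = v_1.
Suppose the result is true for N = p, so v_p = 4·3^p + 5·6^(p - 1).
Then v_{p+1} = 6·v_p - 12·3^p = 6·(4·3^p + 5·6^(p - 1)) - 12·3^p = 4·3^(p + 1) + 5·6^p = 4·3^(p+1) + 5·6^((p+1) - 1),
which is the claimed formula at N = p+1.
By induction, the statement is established for all N ≥ 1.

v_N = 4·3^N + 5·6^(N - 1)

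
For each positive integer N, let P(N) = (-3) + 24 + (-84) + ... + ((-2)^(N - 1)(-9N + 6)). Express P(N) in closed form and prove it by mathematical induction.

We claim P(N) = (-2)^N(3N - 1) + 1 for all N ≥ 1.
Base case (N = 1): P(1) = -3, and the closed form gives -3. They agree.
Inductive step: assume the claim holds for N = i, so P(i) = (-2)^i(3i - 1) + 1.
Then P(i+1) = P(i) + ((-2)^i(-9i - 3)) = ((-2)^i(3i - 1) + 1) + ((-2)^i(-9i - 3)).
Simplifying, P(i+1) = -6(-2)^i·i - 4(-2)^i + 1 = (-2)^(i+1)(3(i+1) - 1) + 1,
which is the closed form with N = i+1.
By the principle of mathematical induction, the result holds for all N ≥ 1.

P(N) = (-2)^N(3N - 1) + 1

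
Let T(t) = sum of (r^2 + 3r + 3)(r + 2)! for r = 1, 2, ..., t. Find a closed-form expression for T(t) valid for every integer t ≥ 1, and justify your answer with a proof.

T(t) = (t + 1)(t + 3)! - 6

We claim T(t) = (t + 1)(t + 3)! - 6 for all t ≥ 1.
For the base case t = 1: T(1) = 42, and the closed form gives 42. They agree.
Inductive step: assume the claim holds for t = r, so T(r) = (r + 1)(r + 3)! - 6.
Then T(r+1) = T(r) + ((r^2 + 5r + 7)(r + 3)!) = ((r + 1)(r + 3)! - 6) + ((r^2 + 5r + 7)(r + 3)!).
Simplifying, T(r+1) = ((r+1) + 1)((r+1) + 3)! - 6,
which is the closed form with t = r+1.
This completes the induction.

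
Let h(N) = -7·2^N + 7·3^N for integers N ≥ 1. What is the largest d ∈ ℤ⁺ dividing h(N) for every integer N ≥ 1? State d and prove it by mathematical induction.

Computing the first values: h(1) = 7 and h(2) = 35; gcd(7, 35) = 7, so d ≤ 7.
We prove 7 | -7·2^N + 7·3^N for all N ≥ 1 by induction on N.
Base step (N = 1): h(1) = 7 = 7·(1), so 7 | h(1).
For the inductive step, assume it holds for an arbitrary r ≥ 1, i.e. 7 | h(r). Then
h(r+1) − 3·h(r) = (-7·2^(r+1) + 7·3^(r+1)) − 3·(-7·2^r + 7·3^r) = (-7)·2^r·(2 − 3) = (7)·2^r. Since 7 | h(r) by the inductive hypothesis, 7 | 3·h(r); and 7 | 7 since 7 = 7·1. Therefore 7 | h(r+1).
By the principle of mathematical induction, the result holds for all N ≥ 1.
Therefore the largest such d is 7.

d = 7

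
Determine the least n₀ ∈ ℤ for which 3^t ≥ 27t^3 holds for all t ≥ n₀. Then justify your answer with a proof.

At t = 8: 6561 < 13824, so the inequality fails and n₀ ≥ 9. We prove 3^t ≥ 27t^3 for all t ≥ 9.
Base case (t = 9): 3^t = 19683 and 27t^3 = 19683, so 19683 ≥ 19683.
Inductive step: assume the claim holds for t = m, so 3^m ≥ 27m^3.
Then 3^(m + 1) = 3·(3^m) ≥ 3·(27m^3).
Also, for m ≥ 9 we have 3·(27m^3) ≥ 27(m+1)^3, since 3 ≥ (1 + 1/m)^3 for all m ≥ 9.
Combining, 3^(m + 1) ≥ 27(m+1)^3.
By the principle of mathematical induction, the result holds for all t ≥ 9.
Hence the smallest such n₀ is 9.

n₀ = 9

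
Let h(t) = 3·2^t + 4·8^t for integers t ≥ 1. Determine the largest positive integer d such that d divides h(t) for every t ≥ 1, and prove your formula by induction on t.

d = 2

Computing the first values: h(1) = 38 and h(2) = 268; gcd(38, 268) = 2, so d ≤ 2.
We prove 2 | 3·2^t + 4·8^t for all t ≥ 1 by induction on t.
Base case (t = 1): h(1) = 38 = 2·(19), so 2 | h(1).
Suppose the result is true for t = p, i.e. 2 | h(p). Then
h(p+1) − 8·h(p) = (3·2^(p+1) + 4·8^(p+1)) − 8·(3·2^p + 4·8^p) = (3)·2^p·(2 − 8) = (-18)·2^p. Since 2 | h(p) by the inductive hypothesis, 2 | 8·h(p); and 2 | -18 since -18 = 2·-9. Therefore 2 | h(p+1).
By induction, the statement is established for all t ≥ 1.
Therefore the largest such d is 2.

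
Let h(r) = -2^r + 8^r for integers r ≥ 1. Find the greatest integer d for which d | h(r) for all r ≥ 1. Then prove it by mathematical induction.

Computing the first values: h(1) = 6 and h(2) = 60; gcd(6, 60) = 6, so d ≤ 6.
We prove 6 | -2^r + 8^r for all r ≥ 1 by induction on r.
For the base case r = 1: h(1) = 6 = 6·(1), so 6 | h(1).
Inductive step: suppose the statement holds for some j ≥ 1, i.e. 6 | h(j). Then
8^{j+1} − 2^{j+1} = 8·8^j − 2·2^j = 8·(8^j − 2^j) + (6)·2^j. The first term is divisible by 6 by the inductive hypothesis, and the second term (6)·2^j is divisible by 6 since 6 | 6. Hence 6 | h(j+1).
This completes the induction.
Therefore the largest such d is 6.

d = 6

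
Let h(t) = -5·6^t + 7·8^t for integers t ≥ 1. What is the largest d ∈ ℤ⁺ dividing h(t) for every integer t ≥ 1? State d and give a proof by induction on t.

Computing the first values: h(1) = 26 and h(2) = 268; gcd(26, 268) = 2, so d ≤ 2.
We prove 2 | -5·6^t + 7·8^t for all t ≥ 1 by induction on t.
When t = 1: h(1) = 26 = 2·(13), so 2 | h(1).
Suppose the result is true for t = m, i.e. 2 | h(m). Then
h(m+1) − 8·h(m) = (-5·6^(m+1) + 7·8^(m+1)) − 8·(-5·6^m + 7·8^m) = (-5)·6^m·(6 − 8) = (10)·6^m. Since 2 | h(m) by the inductive hypothesis, 2 | 8·h(m); and 2 | 10 since 10 = 2·5. Therefore 2 | h(m+1).
By the principle of mathematical induction, the result holds for all t ≥ 1.
Therefore the largest such d is 2.

d = 2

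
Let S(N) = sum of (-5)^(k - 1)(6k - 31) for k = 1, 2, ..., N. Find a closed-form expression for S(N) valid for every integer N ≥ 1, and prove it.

S(N) = (-5)^N(-N + 5) - 5

We claim S(N) = (-5)^N(-N + 5) - 5 for all N ≥ 1.
Base step (N = 1): S(1) = -25, and the closed form gives -25. They agree.
Inductive step: suppose the statement holds for some k ≥ 1, so S(k) = (-5)^k(-k + 5) - 5.
Then S(k+1) = S(k) + ((-5)^k(6k - 25)) = ((-5)^k(-k + 5) - 5) + ((-5)^k(6k - 25)).
Simplifying, S(k+1) = 5(-5)^k·k - 20(-5)^k - 5 = (-5)^(k+1)(-(k+1) + 5) - 5,
which is the closed form with N = k+1.
By the principle of mathematical induction, the result holds for all N ≥ 1.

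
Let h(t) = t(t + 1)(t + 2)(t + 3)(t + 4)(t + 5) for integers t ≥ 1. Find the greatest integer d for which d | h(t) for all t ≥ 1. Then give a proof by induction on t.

Computing the first values: h(1) = 720 and h(2) = 5040; gcd(720, 5040) = 720, so d ≤ 720.
We prove 720 | t(t + 1)(t + 2)(t + 3)(t + 4)(t + 5) for all t ≥ 1 by induction on t.
Base step (t = 1): h(1) = 720 = 720·(1), so 720 | h(1).
Inductive step: assume the claim holds for t = p, i.e. 720 | h(p). Then
h(p+1) − h(p) = (p+1)·(p+2)·(p+3)·(p+4)·(p+5)·(p+6) − p·(p+1)·(p+2)·(p+3)·(p+4)·(p+5) = (p+1)·(p+2)·(p+3)·(p+4)·(p+5)·[(p+6) − p] = 6·(p+1)·(p+2)·(p+3)·(p+4)·(p+5). The product of 5 consecutive integers is divisible by (5)! = 120, so h(p+1) − h(p) is divisible by 6·120 = 720. By the inductive hypothesis 720 | h(p), hence 720 | h(p+1).
By induction, the statement is established for all t ≥ 1.
Therefore the largest such d is 720.

d = 720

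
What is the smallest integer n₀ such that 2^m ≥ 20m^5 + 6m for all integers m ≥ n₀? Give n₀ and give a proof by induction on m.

n₀ = 29

At m = 28: 268435456 < 344207528, so the inequality fails and n₀ ≥ 29. We prove 2^m ≥ 20m^5 + 6m for all m ≥ 29.
Base case (m = 29): 2^m = 536870912 and 20m^5 + 6m = 410223154, so 536870912 ≥ 410223154.
Inductive step: suppose the statement holds for some r ≥ 29, so 2^r ≥ 20r^5 + 6r.
Then 2^(r + 1) = 2·(2^r) ≥ 2·(20r^5 + 6r).
Also, for r ≥ 29 we have 2·(20r^5 + 6r) ≥ 20(r+1)^5 + 6(r+1), since 2·(20r^5 + 6r) − (20(r+1)^5 + 6(r+1)) = 20r^5 - 100r^4 - 200r^3 - 200r^2 - 94r - 26, which is nonnegative for all r ≥ 29.
Combining, 2^(r + 1) ≥ 20(r+1)^5 + 6(r+1).
By the principle of mathematical induction, the result holds for all m ≥ 29.
Hence the smallest such n₀ is 29.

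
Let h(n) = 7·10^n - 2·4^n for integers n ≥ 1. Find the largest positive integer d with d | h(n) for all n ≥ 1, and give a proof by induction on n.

d = 2

Computing the first values: h(1) = 62 and h(2) = 668; gcd(62, 668) = 2, so d ≤ 2.
We prove 2 | 7·10^n - 2·4^n for all n ≥ 1 by induction on n.
Base case (n = 1): h(1) = 62 = 2·(31), so 2 | h(1).
Inductive step: suppose the statement holds for some k ≥ 1, i.e. 2 | h(k). Then
h(k+1) − 10·h(k) = (7·10^(k+1) - 2·4^(k+1)) − 10·(7·10^k - 2·4^k) = (-2)·4^k·(4 − 10) = (12)·4^k. Since 2 | h(k) by the inductive hypothesis, 2 | 10·h(k); and 2 | 12 since 12 = 2·6. Therefore 2 | h(k+1).
By induction, the statement is established for all n ≥ 1.
Therefore the largest such d is 2.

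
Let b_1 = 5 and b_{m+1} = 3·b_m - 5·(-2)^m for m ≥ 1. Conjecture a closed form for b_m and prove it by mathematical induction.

b_m = (-2)^m + 7·3^(m - 1)

Computing the first terms: b_1 = 5, b_2 = 25, b_3 = 55. This suggests b_m = (-2)^m + 7·3^(m - 1).
For the base case m = 1: the formula gives 5 = 5 = b_1.
Inductive step: assume the claim holds for m = i, so b_i = (-2)^i + 7·3^(i - 1).
Then b_{i+1} = 3·b_i - 5·(-2)^i = 3·((-2)^i + 7·3^(i - 1)) - 5·(-2)^i = (-2)^(i + 1) + 7·3^i = (-2)^(i+1) + 7·3^((i+1) - 1),
which is the claimed formula at m = i+1.
This completes the induction.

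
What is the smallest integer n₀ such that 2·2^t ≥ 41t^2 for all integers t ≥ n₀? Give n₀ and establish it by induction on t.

At t = 11: 4096 < 4961, so the inequality fails and n₀ ≥ 12. We prove 2·2^t ≥ 41t^2 for all t ≥ 12.
Base step (t = 12): 2·2^t = 8192 and 41t^2 = 5904, so 8192 ≥ 5904.
For the inductive step, assume it holds for an arbitrary j ≥ 12, so 2·2^j ≥ 41j^2.
Then 2·2^(j + 1) = 2·(2·2^j) ≥ 2·(41j^2).
Also, for j ≥ 12 we have 2·(41j^2) ≥ 41(j+1)^2, since 2 ≥ (1 + 1/j)^2 for all j ≥ 12.
Combining, 2·2^(j + 1) ≥ 41(j+1)^2.
Hence, by induction on t, the claim holds for every t ≥ 12.
Hence the smallest such n₀ is 12.

n₀ = 12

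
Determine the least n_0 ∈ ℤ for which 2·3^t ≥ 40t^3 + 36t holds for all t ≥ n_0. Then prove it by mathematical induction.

At t = 8: 13122 < 20768, so the inequality fails and n_0 ≥ 9. We prove 2·3^t ≥ 40t^3 + 36t for all t ≥ 9.
For the base case t = 9: 2·3^t = 39366 and 40t^3 + 36t = 29484, so 39366 ≥ 29484.
For the inductive step, assume it holds for an arbitrary i ≥ 9, so 2·3^i ≥ 40i^3 + 36i.
Then 2·3^(i + 1) = 3·(2·3^i) ≥ 3·(40i^3 + 36i).
Also, for i ≥ 9 we have 3·(40i^3 + 36i) ≥ 40(i+1)^3 + 36(i+1), since 3·(40i^3 + 36i) − (40(i+1)^3 + 36(i+1)) = 80i^3 - 120i^2 - 48i - 76, which is nonnegative for all i ≥ 9.
Combining, 2·3^(i + 1) ≥ 40(i+1)^3 + 36(i+1).
Hence, by induction on t, the claim holds for every t ≥ 9.
Hence the smallest such n_0 is 9.

n_0 = 9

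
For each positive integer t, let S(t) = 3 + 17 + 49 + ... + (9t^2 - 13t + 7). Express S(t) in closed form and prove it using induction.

We claim S(t) = t(3t^2 - 2t + 2) for all t ≥ 1.
Base step (t = 1): S(1) = 3, and the closed form gives 3. They agree.
Inductive step: suppose the statement holds for some k ≥ 1, so S(k) = k(3k^2 - 2k + 2).
Then S(k+1) = S(k) + (9k^2 + 5k + 3) = (k(3k^2 - 2k + 2)) + (9k^2 + 5k + 3).
Simplifying, S(k+1) = (k + 1)(3k^2 + 4k + 3) = (k+1)(3(k+1)^2 - 2(k+1) + 2),
which is the closed form with t = k+1.
This completes the induction.

S(t) = t(3t^2 - 2t + 2)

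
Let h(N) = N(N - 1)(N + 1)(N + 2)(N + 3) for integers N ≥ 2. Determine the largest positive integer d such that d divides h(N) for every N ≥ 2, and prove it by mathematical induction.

Computing the first values: h(2) = 120 and h(3) = 720; gcd(120, 720) = 120, so d ≤ 120.
We prove 120 | N(N - 1)(N + 1)(N + 2)(N + 3) for all N ≥ 2 by induction on N.
Base step (N = 2): h(2) = 120 = 120·(1), so 120 | h(2).
For the inductive step, assume it holds for an arbitrary r ≥ 2, i.e. 120 | h(r). Then
h(r+1) − h(r) = r·(r+1)·(r+2)·(r+3)·(r+4) − (r-1)·r·(r+1)·(r+2)·(r+3) = r·(r+1)·(r+2)·(r+3)·[(r+4) − (r-1)] = 5·r·(r+1)·(r+2)·(r+3). The product of 4 consecutive integers is divisible by (4)! = 24, so h(r+1) − h(r) is divisible by 5·24 = 120. By the inductive hypothesis 120 | h(r), hence 120 | h(r+1).
This completes the induction.
Therefore the largest such d is 120.

d = 120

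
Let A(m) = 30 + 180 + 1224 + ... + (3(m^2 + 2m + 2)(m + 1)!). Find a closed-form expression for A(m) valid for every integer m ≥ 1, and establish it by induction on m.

A(m) = (3m + 3)(m + 2)! - 6

We claim A(m) = (3m + 3)(m + 2)! - 6 for all m ≥ 1.
For the base case m = 1: A(1) = 30, and the closed form gives 30. They agree.
Inductive step: assume the claim holds for m = p, so A(p) = (3p + 3)(p + 2)! - 6.
Then A(p+1) = A(p) + (3(p^2 + 4p + 5)(p + 2)!) = ((3p + 3)(p + 2)! - 6) + (3(p^2 + 4p + 5)(p + 2)!).
Simplifying, A(p+1) = (3(p+1) + 3)((p+1) + 2)! - 6,
which is the closed form with m = p+1.
Hence, by induction on m, the claim holds for every m ≥ 1.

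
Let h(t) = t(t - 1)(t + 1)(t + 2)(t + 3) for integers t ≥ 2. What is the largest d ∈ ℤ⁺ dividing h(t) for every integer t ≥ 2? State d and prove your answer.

Computing the first values: h(2) = 120 and h(3) = 720; gcd(120, 720) = 120, so d ≤ 120.
We prove 120 | t(t - 1)(t + 1)(t + 2)(t + 3) for all t ≥ 2 by induction on t.
When t = 2: h(2) = 120 = 120·(1), so 120 | h(2).
For the inductive step, assume it holds for an arbitrary r ≥ 2, i.e. 120 | h(r). Then
h(r+1) − h(r) = r·(r+1)·(r+2)·(r+3)·(r+4) − (r-1)·r·(r+1)·(r+2)·(r+3) = r·(r+1)·(r+2)·(r+3)·[(r+4) − (r-1)] = 5·r·(r+1)·(r+2)·(r+3). The product of 4 consecutive integers is divisible by (4)! = 24, so h(r+1) − h(r) is divisible by 5·24 = 120. By the inductive hypothesis 120 | h(r), hence 120 | h(r+1).
Hence, by induction on t, the claim holds for every t ≥ 2.
Therefore the largest such d is 120.

d = 120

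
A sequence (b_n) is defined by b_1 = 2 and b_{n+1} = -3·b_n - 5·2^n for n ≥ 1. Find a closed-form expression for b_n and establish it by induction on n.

Computing the first terms: b_1 = 2, b_2 = -16, b_3 = 28. This suggests b_n = 4(-3)^(n - 1) - 2^n.
Base case (n = 1): the formula gives 2 = 2 = b_1.
Inductive step: assume the claim holds for n = p, so b_p = 4(-3)^(p - 1) - 2^p.
Then b_{p+1} = -3·b_p - 5·2^p = -3·(4(-3)^(p - 1) - 2^p) - 5·2^p = 4(-3)^p - 2^(p + 1) = 4(-3)^((p+1) - 1) - 2^(p+1),
which is the claimed formula at n = p+1.
This completes the induction.

b_n = 4(-3)^(n - 1) - 2^n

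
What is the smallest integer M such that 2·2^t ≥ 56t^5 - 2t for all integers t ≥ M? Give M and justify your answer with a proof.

M = 30

At t = 29: 1073741824 < 1148624286, so the inequality fails and M ≥ 30. We prove 2·2^t ≥ 56t^5 - 2t for all t ≥ 30.
For the base case t = 30: 2·2^t = 2147483648 and 56t^5 - 2t = 1360799940, so 2147483648 ≥ 1360799940.
Suppose the result is true for t = r, so 2·2^r ≥ 56r^5 - 2r.
Then 2·2^(r + 1) = 2·(2·2^r) ≥ 2·(56r^5 - 2r).
Also, for r ≥ 30 we have 2·(56r^5 - 2r) ≥ 56(r+1)^5 - 2(r+1), since 2·(56r^5 - 2r) − (56(r+1)^5 - 2(r+1)) = 56r^5 - 280r^4 - 560r^3 - 560r^2 - 282r - 54, which is nonnegative for all r ≥ 30.
Combining, 2·2^(r + 1) ≥ 56(r+1)^5 - 2(r+1).
By the principle of mathematical induction, the result holds for all t ≥ 30.
Hence the smallest such M is 30.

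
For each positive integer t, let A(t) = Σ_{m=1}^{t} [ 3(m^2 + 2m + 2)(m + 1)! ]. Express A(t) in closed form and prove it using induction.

We claim A(t) = (3t + 3)(t + 2)! - 6 for all t ≥ 1.
When t = 1: A(1) = 30, and the closed form gives 30. They agree.
For the inductive step, assume it holds for an arbitrary m ≥ 1, so A(m) = (3m + 3)(m + 2)! - 6.
Then A(m+1) = A(m) + (3(m^2 + 4m + 5)(m + 2)!) = ((3m + 3)(m + 2)! - 6) + (3(m^2 + 4m + 5)(m + 2)!).
Simplifying, A(m+1) = (3(m+1) + 3)((m+1) + 2)! - 6,
which is the closed form with t = m+1.
By induction, the statement is established for all t ≥ 1.

A(t) = (3t + 3)(t + 2)! - 6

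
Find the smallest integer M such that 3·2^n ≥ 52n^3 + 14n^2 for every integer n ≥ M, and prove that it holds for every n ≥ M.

At n = 16: 196608 < 216576, so the inequality fails and M ≥ 17. We prove 3·2^n ≥ 52n^3 + 14n^2 for all n ≥ 17.
Base case (n = 17): 3·2^n = 393216 and 52n^3 + 14n^2 = 259522, so 393216 ≥ 259522.
Inductive step: assume the claim holds for n = p, so 3·2^p ≥ 52p^3 + 14p^2.
Then 3·2^(p + 1) = 2·(3·2^p) ≥ 2·(52p^3 + 14p^2).
Also, for p ≥ 17 we have 2·(52p^3 + 14p^2) ≥ 52(p+1)^3 + 14(p+1)^2, since 2·(52p^3 + 14p^2) − (52(p+1)^3 + 14(p+1)^2) = 52p^3 - 142p^2 - 184p - 66, which is nonnegative for all p ≥ 17.
Combining, 3·2^(p + 1) ≥ 52(p+1)^3 + 14(p+1)^2.
By the principle of mathematical induction, the result holds for all n ≥ 17.
Hence the smallest such M is 17.

M = 17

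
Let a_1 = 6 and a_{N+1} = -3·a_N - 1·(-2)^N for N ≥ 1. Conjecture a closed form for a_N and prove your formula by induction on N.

Computing the first terms: a_1 = 6, a_2 = -16, a_3 = 44. This suggests a_N = -(-2)^N + 4(-3)^(N - 1).
For the base case N = 1: the formula gives 6 = 6 = a_1.
Inductive step: assume the claim holds for N = i, so a_i = -(-2)^i + 4(-3)^(i - 1).
Then a_{i+1} = -3·a_i - 1·(-2)^i = -3·(-(-2)^i + 4(-3)^(i - 1)) - 1·(-2)^i = -(-2)^(i + 1) + 4(-3)^i = -(-2)^(i+1) + 4(-3)^((i+1) - 1),
which is the claimed formula at N = i+1.
By the principle of mathematical induction, the result holds for all N ≥ 1.

a_N = -(-2)^N + 4(-3)^(N - 1)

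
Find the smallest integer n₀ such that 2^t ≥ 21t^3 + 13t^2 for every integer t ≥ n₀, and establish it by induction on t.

n₀ = 17

At t = 16: 65536 < 89344, so the inequality fails and n₀ ≥ 17. We prove 2^t ≥ 21t^3 + 13t^2 for all t ≥ 17.
Base step (t = 17): 2^t = 131072 and 21t^3 + 13t^2 = 106930, so 131072 ≥ 106930.
Suppose the result is true for t = i, so 2^i ≥ 21i^3 + 13i^2.
Then 2^(i + 1) = 2·(2^i) ≥ 2·(21i^3 + 13i^2).
Also, for i ≥ 17 we have 2·(21i^3 + 13i^2) ≥ 21(i+1)^3 + 13(i+1)^2, since 2·(21i^3 + 13i^2) − (21(i+1)^3 + 13(i+1)^2) = 21i^3 - 50i^2 - 89i - 34, which is nonnegative for all i ≥ 17.
Combining, 2^(i + 1) ≥ 21(i+1)^3 + 13(i+1)^2.
This completes the induction.
Hence the smallest such n₀ is 17.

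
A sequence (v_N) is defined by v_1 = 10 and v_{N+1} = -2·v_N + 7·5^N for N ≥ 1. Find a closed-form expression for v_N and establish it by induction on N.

Computing the first terms: v_1 = 10, v_2 = 15, v_3 = 145. This suggests v_N = 5(-2)^(N - 1) + 5^N.
For the base case N = 1: the formula gives 10 = 10 = v_1.
For the inductive step, assume it holds for an arbitrary r ≥ 1, so v_r = 5(-2)^(r - 1) + 5^r.
Then v_{r+1} = -2·v_r + 7·5^r = -2·(5(-2)^(r - 1) + 5^r) + 7·5^r = 5(-2)^r + 5^(r + 1) = 5(-2)^((r+1) - 1) + 5^(r+1),
which is the claimed formula at N = r+1.
This completes the induction.

v_N = 5(-2)^(N - 1) + 5^N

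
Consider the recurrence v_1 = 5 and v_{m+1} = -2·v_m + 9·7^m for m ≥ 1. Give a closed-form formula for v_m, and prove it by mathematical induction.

Computing the first terms: v_1 = 5, v_2 = 53, v_3 = 335. This suggests v_m = (-2)^m + 7^m.
For the base case m = 1: the formula gives 5 = 5 = v_1.
Inductive step: assume the claim holds for m = i, so v_i = (-2)^i + 7^i.
Then v_{i+1} = -2·v_i + 9·7^i = -2·((-2)^i + 7^i) + 9·7^i = (-2)^(i + 1) + 7^(i + 1),
which is the claimed formula at m = i+1.
By the principle of mathematical induction, the result holds for all m ≥ 1.

v_m = (-2)^m + 7^m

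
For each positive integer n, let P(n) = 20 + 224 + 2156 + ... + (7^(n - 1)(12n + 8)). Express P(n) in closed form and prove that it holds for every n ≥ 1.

We claim P(n) = 7^n(2n + 1) - 1 for all n ≥ 1.
When n = 1: P(1) = 20, and the closed form gives 20. They agree.
Inductive step: assume the claim holds for n = r, so P(r) = 7^r(2r + 1) - 1.
Then P(r+1) = P(r) + (7^r(12r + 20)) = (7^r(2r + 1) - 1) + (7^r(12r + 20)).
Simplifying, P(r+1) = 14·7^r·r + 21·7^r - 1 = 7^(r+1)(2(r+1) + 1) - 1,
which is the closed form with n = r+1.
By induction, the statement is established for all n ≥ 1.

P(n) = 7^n(2n + 1) - 1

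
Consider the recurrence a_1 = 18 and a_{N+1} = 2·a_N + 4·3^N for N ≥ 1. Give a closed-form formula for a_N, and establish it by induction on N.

a_N = 3·2^N + 4·3^N

Computing the first terms: a_1 = 18, a_2 = 48, a_3 = 132. This suggests a_N = 3·2^N + 4·3^N.
For the base case N = 1: the formula gives 18 = 18 = a_1.
Suppose the result is true for N = k, so a_k = 3·2^k + 4·3^k.
Then a_{k+1} = 2·a_k + 4·3^k = 2·(3·2^k + 4·3^k) + 4·3^k = 3·2^(k + 1) + 4·3^(k + 1),
which is the claimed formula at N = k+1.
By the principle of mathematical induction, the result holds for all N ≥ 1.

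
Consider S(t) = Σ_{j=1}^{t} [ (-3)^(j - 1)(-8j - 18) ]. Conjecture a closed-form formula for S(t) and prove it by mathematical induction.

S(t) = (-3)^t(2t + 5) - 5

We claim S(t) = (-3)^t(2t + 5) - 5 for all t ≥ 1.
Base case (t = 1): S(1) = -26, and the closed form gives -26. They agree.
Suppose the result is true for t = j, so S(j) = (-3)^j(2j + 5) - 5.
Then S(j+1) = S(j) + ((-3)^j(-8j - 26)) = ((-3)^j(2j + 5) - 5) + ((-3)^j(-8j - 26)).
Simplifying, S(j+1) = -6(-3)^j·j - 21(-3)^j - 5 = (-3)^(j+1)(2(j+1) + 5) - 5,
which is the closed form with t = j+1.
By the principle of mathematical induction, the result holds for all t ≥ 1.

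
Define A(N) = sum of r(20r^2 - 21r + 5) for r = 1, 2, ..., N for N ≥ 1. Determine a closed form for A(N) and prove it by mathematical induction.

A(N) = N(N + 1)(5N^2 - 2N - 1)

We claim A(N) = N(N + 1)(5N^2 - 2N - 1) for all N ≥ 1.
For the base case N = 1: A(1) = 4, and the closed form gives 4. They agree.
Suppose the result is true for N = r, so A(r) = r(5r^3 + 3r^2 - 3r - 1).
Then A(r+1) = A(r) + (20r^3 + 39r^2 + 23r + 4) = (r(5r^3 + 3r^2 - 3r - 1)) + (20r^3 + 39r^2 + 23r + 4).
Simplifying, A(r+1) = (r + 1)(r + 2)(5r^2 + 8r + 2) = (r+1)((r+1) + 1)(5(r+1)^2 - 2(r+1) - 1),
which is the closed form with N = r+1.
This completes the induction.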